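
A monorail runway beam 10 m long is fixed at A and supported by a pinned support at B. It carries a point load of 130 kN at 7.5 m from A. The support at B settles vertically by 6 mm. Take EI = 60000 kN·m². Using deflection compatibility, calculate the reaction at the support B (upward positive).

Choose R_B as the redundant. The primary structure is the cantilever fixed at A.
Primary-structure tip deflection at B by superposition:
  point load 130 at a = 7.5: Pa²(3L − a)/(6EI) = 27422/EI
Flexibility coefficient — unit upward force at B: δ_{BB} = L³/(3EI) = 333.3/EI.
With EI = 60000 kN·m²: δ_0 = 0.45703 m and δ_{BB} = 0.005556 m/kN.
Compatibility — the beam at B must follow the support down by 0.006 m: δ_0 − R_B·δ_{BB} = 0.006, so R_B = (0.45703 − 0.006)/0.005556 = 81.19 kN.

R_B = 81.19 kN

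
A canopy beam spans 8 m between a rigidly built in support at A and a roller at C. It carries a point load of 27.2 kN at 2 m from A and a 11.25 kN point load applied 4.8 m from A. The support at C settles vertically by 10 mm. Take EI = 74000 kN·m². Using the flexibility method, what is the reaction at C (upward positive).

R_C = 2.862 kN

Take the reaction at C as the redundant and release it; the primary structure is a cantilever fixed at A.
Downward deflection at the released point C due to the loads:
  point load 27.2 at a = 2: Pa²(3L − a)/(6EI) = 398.9/EI
  point load 11.25 at a = 4.8: Pa²(3L − a)/(6EI) = 829.4/EI
  δ_0 = 1228/EI
Tip deflection under a unit load at C: L³/(3EI) = 170.7/EI.
With EI = 74000 kN·m²: δ_0 = 0.0166 m and δ_{CC} = 0.002306 m/kN.
Compatibility — the beam at C must follow the support down by 0.01 m: δ_0 − R_C·δ_{CC} = 0.01, so R_C = (0.0166 − 0.01)/0.002306 = 2.862 kN.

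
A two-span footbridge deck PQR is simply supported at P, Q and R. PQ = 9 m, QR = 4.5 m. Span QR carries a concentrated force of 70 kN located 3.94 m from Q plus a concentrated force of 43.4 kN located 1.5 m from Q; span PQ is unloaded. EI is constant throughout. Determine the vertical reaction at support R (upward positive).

R_R = 71.65 kN

Release continuity at Q by inserting a hinge; the redundant is the internal moment M_Q. The primary structure is two simply-supported spans PQ and QR.
End slopes at the hinge Q, treating each span as simply supported:
  span QR: point load 70 at a = 3.94: Pab(L + b)/(6LEI) = 28.94/EI
  span QR: point load 43.4 at a = 1.5: Pab(L + b)/(6LEI) = 54.25/EI
  relative rotation θ_0 = (0 + 83.19)/EI = 83.19/EI
A unit hogging moment at Q produces rotation L₁/(3EI) + L₂/(3EI) = 4.5/EI.
Compatibility: M_Q·(L₁+L₂)/(3EI) = θ_0, giving M_Q = 18.49 kN·m (hogging).
Span QR, ΣM about R: R_Q^{QR}·4.5 = 169.4 + 18.49, so R_Q^{QR} = 41.75 kN and R_R = 113.4 − 41.75 = 71.65 kN.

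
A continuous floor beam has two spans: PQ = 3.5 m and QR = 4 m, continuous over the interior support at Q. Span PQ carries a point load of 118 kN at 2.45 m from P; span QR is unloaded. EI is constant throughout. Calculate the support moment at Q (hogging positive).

Insert a hinge at Q; M_Q is the redundant, and each span becomes simply supported.
End slopes at the hinge Q, treating each span as simply supported:
  span PQ: point load 118 at a = 2.45: Pab(L + a)/(6LEI) = 86.01/EI
  relative rotation θ_0 = (86.01 + 0)/EI = 86.01/EI
A unit hogging moment at Q produces rotation L₁/(3EI) + L₂/(3EI) = 2.5/EI.
Slope continuity at Q: θ_0 = M_Q·2.5/EI, so M_Q = 86.01/2.5 = 34.4 kN·m (hogging).

M_Q = 34.4 kN·m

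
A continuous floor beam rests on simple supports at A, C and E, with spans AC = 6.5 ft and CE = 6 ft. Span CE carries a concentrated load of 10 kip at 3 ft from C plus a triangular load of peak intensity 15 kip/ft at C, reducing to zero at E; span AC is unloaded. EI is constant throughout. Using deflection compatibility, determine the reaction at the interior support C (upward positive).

R_C = 42.27 kip

Insert a hinge at C; M_C is the redundant, and each span becomes simply supported.
End slopes at the hinge C, treating each span as simply supported:
  span CE: point load 10 at a = 3: Pab(L + b)/(6LEI) = 22.5/EI
  span CE: triangular load, peak 15: w₀L³/(45EI) = 72/EI
  relative rotation θ_0 = (0 + 94.5)/EI = 94.5/EI
A unit hogging moment at C produces rotation L₁/(3EI) + L₂/(3EI) = 4.167/EI.
Compatibility: M_C·(L₁+L₂)/(3EI) = θ_0, giving M_C = 22.68 kip·ft (hogging).
Span AC, ΣM about A with M_C applied at C: R_C^{AC}·6.5 = 0 + 22.68, so R_C^{AC} = 3.489 kip and R_A = 0 − 3.489 = -3.489 kip.
Span CE, ΣM about E: R_C^{CE}·6 = 210 + 22.68, so R_C^{CE} = 38.78 kip and R_E = 55 − 38.78 = 16.22 kip.
R_C = 3.489 + 38.78 = 42.27 kip.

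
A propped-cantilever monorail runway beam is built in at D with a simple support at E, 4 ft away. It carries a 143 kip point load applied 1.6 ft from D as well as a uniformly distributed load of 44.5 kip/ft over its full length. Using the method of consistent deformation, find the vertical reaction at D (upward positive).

Take the reaction at E as the redundant and release it; the primary structure is a cantilever fixed at D.
Free-end deflection of the primary structure under the applied loading (downward +):
  point load 143 at a = 1.6: Pa²(3L − a)/(6EI) = 634.5/EI
  UDL 44.5: wL⁴/(8EI) = 1424/EI
  δ_0 = 2059/EI
Tip deflection under a unit load at E: L³/(3EI) = 21.33/EI.
The prop prevents deflection at E: R_E = δ_0/δ_{EE} = 2059/21.33 = 96.49 kip.
Vertical equilibrium: R_D = ΣP − R_E = 321 − 96.49 = 224.5 kip.

R_D = 224.5 kip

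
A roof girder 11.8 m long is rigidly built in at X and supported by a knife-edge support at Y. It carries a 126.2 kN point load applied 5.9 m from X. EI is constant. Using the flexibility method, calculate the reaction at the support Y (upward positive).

Choose R_Y as the redundant. The primary structure is the cantilever fixed at X.
Downward deflection at the released point Y due to the loads:
  point load 126.2 at a = 5.9: Pa²(3L − a)/(6EI) = 21599/EI
Tip deflection under a unit load at Y: L³/(3EI) = 547.7/EI.
The prop prevents deflection at Y: R_Y = δ_0/δ_{YY} = 21599/547.7 = 39.44 kN.

R_Y = 39.44 kN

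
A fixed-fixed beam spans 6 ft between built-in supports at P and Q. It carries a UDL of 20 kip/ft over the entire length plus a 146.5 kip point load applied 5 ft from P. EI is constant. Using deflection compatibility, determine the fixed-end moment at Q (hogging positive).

M_Q = 161.7 kip·ft

Release both end moments; the primary structure is a simply-supported span PQ with redundants M_P and M_Q.
End rotations of the released simple span under the applied load (×1/EI):
  at P: UDL 20: wL³/(24EI) = 180/EI
  at Q: UDL 20: wL³/(24EI) = 180/EI
  at P: point load 146.5 at a = 5: Pab(L + b)/(6LEI) = 142.4/EI
  at Q: point load 146.5 at a = 5: Pab(L + a)/(6LEI) = 223.8/EI
  θ_P0 = 322.4/EI,  θ_Q0 = 403.8/EI
Flexibility coefficients: a unit moment at one end gives L/(3EI) there and L/(6EI) at the far end, so f₁₁ = f₂₂ = 2/EI and f₁₂ = f₂₁ = 1/EI.
Compatibility — zero rotation at each built-in end:
  2 M_P + 1 M_Q = 322.4
  1 M_P + 2 M_Q = 403.8
Solving the pair gives M_P = 80.35 kip·ft and M_Q = 161.7 kip·ft (hogging).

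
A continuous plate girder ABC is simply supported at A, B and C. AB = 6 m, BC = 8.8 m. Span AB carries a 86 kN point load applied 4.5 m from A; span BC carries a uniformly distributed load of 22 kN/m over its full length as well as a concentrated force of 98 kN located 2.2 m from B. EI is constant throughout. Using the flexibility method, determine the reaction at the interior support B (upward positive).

Take M_B as the redundant. Released structure: two simple spans AB and BC with a hinge at B.
Discontinuity in slope at B on the released structure — sum the simple-span end rotations:
  span AB: point load 86 at a = 4.5: Pab(L + a)/(6LEI) = 169.3/EI
  span BC: UDL 22: wL³/(24EI) = 624.7/EI
  span BC: point load 98 at a = 2.2: Pab(L + b)/(6LEI) = 415/EI
  relative rotation θ_0 = (169.3 + 1040)/EI = 1209/EI
A unit hogging moment at B produces rotation L₁/(3EI) + L₂/(3EI) = 4.933/EI.
Compatibility: M_B·(L₁+L₂)/(3EI) = θ_0, giving M_B = 245.1 kN·m (hogging).
Span AB, ΣM about A with M_B applied at B: R_B^{AB}·6 = 387 + 245.1, so R_B^{AB} = 105.3 kN and R_A = 86 − 105.3 = -19.35 kN.
Span BC, ΣM about C: R_B^{BC}·8.8 = 1499 + 245.1, so R_B^{BC} = 198.1 kN and R_C = 291.6 − 198.1 = 93.45 kN.
R_B = 105.3 + 198.1 = 303.5 kN.

R_B = 303.5 kN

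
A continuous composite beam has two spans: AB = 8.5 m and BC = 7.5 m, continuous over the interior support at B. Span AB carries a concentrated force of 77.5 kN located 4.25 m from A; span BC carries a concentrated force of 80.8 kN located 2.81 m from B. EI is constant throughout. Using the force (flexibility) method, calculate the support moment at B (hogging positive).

M_B = 119.7 kN·m

Take M_B as the redundant. Released structure: two simple spans AB and BC with a hinge at B.
Rotations at B on the released spans (each span's end-slope, ×1/EI):
  span AB: point load 77.5 at a = 4.25: Pab(L + a)/(6LEI) = 350/EI
  span BC: point load 80.8 at a = 2.81: Pab(L + b)/(6LEI) = 288.5/EI
  relative rotation θ_0 = (350 + 288.5)/EI = 638.4/EI
A unit hogging moment at B produces rotation L₁/(3EI) + L₂/(3EI) = 5.333/EI.
Slope continuity at B: θ_0 = M_B·5.333/EI, so M_B = 638.4/5.333 = 119.7 kN·m (hogging).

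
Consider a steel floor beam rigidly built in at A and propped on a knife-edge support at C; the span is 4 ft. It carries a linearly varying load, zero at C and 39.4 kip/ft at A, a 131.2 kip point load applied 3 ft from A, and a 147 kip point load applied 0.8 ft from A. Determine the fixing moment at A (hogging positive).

M_A = 188.2 kip·ft

Take the reaction at C as the redundant and release it; the primary structure is a cantilever fixed at A.
Downward deflection at the released point C due to the loads:
  triangular load, peak 39.4 at the fixed end: w₀L⁴/(30EI) = 336.2/EI
  point load 131.2 at a = 3: Pa²(3L − a)/(6EI) = 1771/EI
  point load 147 at a = 0.8: Pa²(3L − a)/(6EI) = 175.6/EI
  δ_0 = 2283/EI
Tip deflection under a unit load at C: L³/(3EI) = 21.33/EI.
The prop prevents deflection at C: R_C = δ_0/δ_{CC} = 2283/21.33 = 107 kip.
Moment equilibrium about A: M_A = Σ(load moments about A) − R_C·L = 616.3 − 107×4 = 188.2 kip·ft.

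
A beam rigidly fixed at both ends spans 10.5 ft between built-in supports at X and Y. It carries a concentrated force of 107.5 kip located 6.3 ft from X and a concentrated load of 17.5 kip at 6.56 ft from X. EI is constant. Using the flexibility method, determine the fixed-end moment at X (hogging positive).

M_X = 124.5 kip·ft

Release both end moments; the primary structure is a simply-supported span XY with redundants M_X and M_Y.
Simple-span end rotations at X and Y under the given loads:
  at X: point load 107.5 at a = 6.3: Pab(L + b)/(6LEI) = 663.7/EI
  at Y: point load 107.5 at a = 6.3: Pab(L + a)/(6LEI) = 758.5/EI
  at X: point load 17.5 at a = 6.56: Pab(L + b)/(6LEI) = 103.7/EI
  at Y: point load 17.5 at a = 6.56: Pab(L + a)/(6LEI) = 122.5/EI
  θ_X0 = 767.4/EI,  θ_Y0 = 881/EI
Flexibility coefficients: a unit moment at one end gives L/(3EI) there and L/(6EI) at the far end, so f₁₁ = f₂₂ = 3.5/EI and f₁₂ = f₂₁ = 1.75/EI.
Compatibility — zero rotation at each built-in end:
  3.5 M_X + 1.75 M_Y = 767.4
  1.75 M_X + 3.5 M_Y = 881
Solving the pair gives M_X = 124.5 kip·ft and M_Y = 189.5 kip·ft (hogging).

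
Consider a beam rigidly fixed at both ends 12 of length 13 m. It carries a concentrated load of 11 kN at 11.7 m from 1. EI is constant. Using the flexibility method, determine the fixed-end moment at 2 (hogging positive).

Release both end moments; the primary structure is a simply-supported span 12 with redundants M_1 and M_2.
On the primary (simply-supported) span, the end slopes from the loading are:
  at 1: point load 11 at a = 11.7: Pab(L + b)/(6LEI) = 30.67/EI
  at 2: point load 11 at a = 11.7: Pab(L + a)/(6LEI) = 52.98/EI
  θ_10 = 30.67/EI,  θ_20 = 52.98/EI
Flexibility coefficients: a unit moment at one end gives L/(3EI) there and L/(6EI) at the far end, so f₁₁ = f₂₂ = 4.333/EI and f₁₂ = f₂₁ = 2.167/EI.
Compatibility — zero rotation at each built-in end:
  4.333 M_1 + 2.167 M_2 = 30.67
  2.167 M_1 + 4.333 M_2 = 52.98
Solving the pair gives M_1 = 1.287 kN·m and M_2 = 11.58 kN·m (hogging).

M_2 = 11.58 kN·m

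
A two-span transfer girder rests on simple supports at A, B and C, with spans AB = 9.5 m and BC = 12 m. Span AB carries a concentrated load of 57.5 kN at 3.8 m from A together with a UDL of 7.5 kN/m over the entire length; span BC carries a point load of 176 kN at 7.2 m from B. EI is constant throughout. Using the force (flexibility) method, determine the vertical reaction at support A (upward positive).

Release continuity at B by inserting a hinge; the redundant is the internal moment M_B. The primary structure is two simply-supported spans AB and BC.
Rotations at B on the released spans (each span's end-slope, ×1/EI):
  span AB: point load 57.5 at a = 3.8: Pab(L + a)/(6LEI) = 290.6/EI
  span AB: UDL 7.5: wL³/(24EI) = 267.9/EI
  span BC: point load 176 at a = 7.2: Pab(L + b)/(6LEI) = 1419/EI
  relative rotation θ_0 = (558.5 + 1419)/EI = 1978/EI
A unit hogging moment at B produces rotation L₁/(3EI) + L₂/(3EI) = 7.167/EI.
Compatibility: M_B·(L₁+L₂)/(3EI) = θ_0, giving M_B = 276 kN·m (hogging).
Span AB, ΣM about A with M_B applied at B: R_B^{AB}·9.5 = 556.9 + 276, so R_B^{AB} = 87.67 kN and R_A = 128.8 − 87.67 = 41.08 kN.

R_A = 41.08 kN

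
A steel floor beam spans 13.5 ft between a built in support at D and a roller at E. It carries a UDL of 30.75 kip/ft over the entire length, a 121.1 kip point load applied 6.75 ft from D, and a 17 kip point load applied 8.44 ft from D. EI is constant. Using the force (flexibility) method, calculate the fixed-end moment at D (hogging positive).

Release the roller at E. Primary structure: cantilever fixed at D.
Downward deflection at the released point E due to the loads:
  UDL 30.75: wL⁴/(8EI) = 127670/EI
  point load 121.1 at a = 6.75: Pa²(3L − a)/(6EI) = 31037/EI
  point load 17 at a = 8.44: Pa²(3L − a)/(6EI) = 6471/EI
  δ_0 = 165178/EI
Flexibility coefficient — unit upward force at E: δ_{EE} = L³/(3EI) = 820.1/EI.
Compatibility at E: δ_0 − R_E·δ_{EE} = 0, so R_E = 165178/820.1 = 201.4 kip.
Moment equilibrium about D: M_D = Σ(load moments about D) − R_E·L = 3763 − 201.4×13.5 = 1044 kip·ft.

M_D = 1044 kip·ft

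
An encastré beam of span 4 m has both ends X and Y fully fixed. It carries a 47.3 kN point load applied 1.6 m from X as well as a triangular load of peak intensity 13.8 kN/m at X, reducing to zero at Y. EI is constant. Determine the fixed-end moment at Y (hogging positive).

M_Y = 25.52 kN·m

Release both end moments; the primary structure is a simply-supported span XY with redundants M_X and M_Y.
End rotations of the released simple span under the applied load (×1/EI):
  at X: point load 47.3 at a = 1.6: Pab(L + b)/(6LEI) = 48.44/EI
  at Y: point load 47.3 at a = 1.6: Pab(L + a)/(6LEI) = 42.38/EI
  at X: triangular load, peak 13.8: w₀L³/(45EI) = 19.63/EI
  at Y: triangular load, peak 13.8: 7w₀L³/(360EI) = 17.17/EI
  θ_X0 = 68.06/EI,  θ_Y0 = 59.55/EI
Flexibility coefficients: a unit moment at one end gives L/(3EI) there and L/(6EI) at the far end, so f₁₁ = f₂₂ = 1.333/EI and f₁₂ = f₂₁ = 0.6667/EI.
Compatibility — zero rotation at each built-in end:
  1.333 M_X + 0.6667 M_Y = 68.06
  0.6667 M_X + 1.333 M_Y = 59.55
Solving the pair gives M_X = 38.28 kN·m and M_Y = 25.52 kN·m (hogging).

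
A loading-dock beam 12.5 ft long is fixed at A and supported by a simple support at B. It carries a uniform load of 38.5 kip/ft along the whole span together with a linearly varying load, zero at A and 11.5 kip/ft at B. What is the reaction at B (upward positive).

Remove the prop at B; the released (primary) structure is a cantilever built in at A.
Free-end deflection of the primary structure under the applied loading (downward +):
  UDL 38.5: wL⁴/(8EI) = 117493/EI
  triangular load, peak 11.5 at the free end: 11w₀L⁴/(120EI) = 25736/EI
  δ_0 = 143229/EI
Tip deflection under a unit load at B: L³/(3EI) = 651/EI.
Compatibility at B: δ_0 − R_B·δ_{BB} = 0, so R_B = 143229/651 = 220 kip.

R_B = 220 kip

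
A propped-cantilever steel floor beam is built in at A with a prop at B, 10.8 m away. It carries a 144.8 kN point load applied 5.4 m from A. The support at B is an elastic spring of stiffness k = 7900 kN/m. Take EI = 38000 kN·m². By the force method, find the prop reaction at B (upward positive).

R_B = 44.74 kN

Choose R_B as the redundant. The primary structure is the cantilever fixed at A.
Free-end deflection of the primary structure under the applied loading (downward +):
  point load 144.8 at a = 5.4: Pa²(3L − a)/(6EI) = 19001/EI
Flexibility coefficient — unit upward force at B: δ_{BB} = L³/(3EI) = 419.9/EI.
With EI = 38000 kN·m²: δ_0 = 0.50002 m and δ_{BB} = 0.01105 m/kN.
Compatibility — the spring shortens by R_B/k under the reaction it provides: δ_0 − R_B·δ_{BB} = R_B/k. With 1/k = 0.000127 m/kN, R_B = δ_0 / (δ_{BB} + 1/k) = 0.50002 / (0.01105 + 0.000127) = 44.74 kN.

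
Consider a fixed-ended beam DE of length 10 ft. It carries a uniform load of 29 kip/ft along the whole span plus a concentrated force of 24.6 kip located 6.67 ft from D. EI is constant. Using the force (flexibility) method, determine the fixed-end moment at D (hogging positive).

M_D = 259.9 kip·ft

Release both end moments; the primary structure is a simply-supported span DE with redundants M_D and M_E.
On the primary (simply-supported) span, the end slopes from the loading are:
  at D: UDL 29: wL³/(24EI) = 1208/EI
  at E: UDL 29: wL³/(24EI) = 1208/EI
  at D: point load 24.6 at a = 6.67: Pab(L + b)/(6LEI) = 121.4/EI
  at E: point load 24.6 at a = 6.67: Pab(L + a)/(6LEI) = 151.8/EI
  θ_D0 = 1330/EI,  θ_E0 = 1360/EI
Flexibility coefficients: a unit moment at one end gives L/(3EI) there and L/(6EI) at the far end, so f₁₁ = f₂₂ = 3.333/EI and f₁₂ = f₂₁ = 1.667/EI.
Compatibility — zero rotation at each built-in end:
  3.333 M_D + 1.667 M_E = 1330
  1.667 M_D + 3.333 M_E = 1360
Solving the pair gives M_D = 259.9 kip·ft and M_E = 278.1 kip·ft (hogging).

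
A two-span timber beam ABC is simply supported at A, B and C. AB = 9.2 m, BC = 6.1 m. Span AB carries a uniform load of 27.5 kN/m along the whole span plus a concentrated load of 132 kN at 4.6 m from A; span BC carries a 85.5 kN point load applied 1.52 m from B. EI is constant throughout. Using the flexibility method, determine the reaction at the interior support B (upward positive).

R_B = 351 kN

Insert a hinge at B; M_B is the redundant, and each span becomes simply supported.
Rotations at B on the released spans (each span's end-slope, ×1/EI):
  span AB: UDL 27.5: wL³/(24EI) = 892.2/EI
  span AB: point load 132 at a = 4.6: Pab(L + a)/(6LEI) = 698.3/EI
  span BC: point load 85.5 at a = 1.52: Pab(L + b)/(6LEI) = 173.7/EI
  relative rotation θ_0 = (1591 + 173.7)/EI = 1764/EI
A unit hogging moment at B produces rotation L₁/(3EI) + L₂/(3EI) = 5.1/EI.
Slope continuity at B: θ_0 = M_B·5.1/EI, so M_B = 1764/5.1 = 345.9 kN·m (hogging).
Span AB, ΣM about A with M_B applied at B: R_B^{AB}·9.2 = 1771 + 345.9, so R_B^{AB} = 230.1 kN and R_A = 385 − 230.1 = 154.9 kN.
Span BC, ΣM about C: R_B^{BC}·6.1 = 391.6 + 345.9, so R_B^{BC} = 120.9 kN and R_C = 85.5 − 120.9 = -35.4 kN.
R_B = 230.1 + 120.9 = 351 kN.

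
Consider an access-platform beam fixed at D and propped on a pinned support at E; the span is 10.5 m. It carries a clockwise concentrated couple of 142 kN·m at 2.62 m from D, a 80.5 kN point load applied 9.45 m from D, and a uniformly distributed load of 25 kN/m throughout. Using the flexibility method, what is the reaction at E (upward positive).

R_E = 175.8 kN

Release the roller at E. Primary structure: cantilever fixed at D.
Deflection at E on the released cantilever, summing each load's contribution:
  clockwise couple 142 at a = 2.62: M₀a(2L − a)/(2EI) = 3419/EI
  point load 80.5 at a = 9.45: Pa²(3L − a)/(6EI) = 26419/EI
  UDL 25: wL⁴/(8EI) = 37985/EI
  δ_0 = 67823/EI
Flexibility coefficient — unit upward force at E: δ_{EE} = L³/(3EI) = 385.9/EI.
The prop prevents deflection at E: R_E = δ_0/δ_{EE} = 67823/385.9 = 175.8 kN.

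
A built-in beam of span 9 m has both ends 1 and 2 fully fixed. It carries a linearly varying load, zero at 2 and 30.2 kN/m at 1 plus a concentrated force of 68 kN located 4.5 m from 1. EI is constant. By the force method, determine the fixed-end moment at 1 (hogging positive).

M_1 = 198.8 kN·m

Take the two fixed-end moments M_1, M_2 as redundants; the released structure is the simple span 12.
End rotations of the released simple span under the applied load (×1/EI):
  at 1: triangular load, peak 30.2: w₀L³/(45EI) = 489.2/EI
  at 2: triangular load, peak 30.2: 7w₀L³/(360EI) = 428.1/EI
  at 1: point load 68 at a = 4.5: Pab(L + b)/(6LEI) = 344.2/EI
  at 2: point load 68 at a = 4.5: Pab(L + a)/(6LEI) = 344.2/EI
  θ_10 = 833.5/EI,  θ_20 = 772.3/EI
Flexibility coefficients: a unit moment at one end gives L/(3EI) there and L/(6EI) at the far end, so f₁₁ = f₂₂ = 3/EI and f₁₂ = f₂₁ = 1.5/EI.
Compatibility — zero rotation at each built-in end:
  3 M_1 + 1.5 M_2 = 833.5
  1.5 M_1 + 3 M_2 = 772.3
Solving the pair gives M_1 = 198.8 kN·m and M_2 = 158 kN·m (hogging).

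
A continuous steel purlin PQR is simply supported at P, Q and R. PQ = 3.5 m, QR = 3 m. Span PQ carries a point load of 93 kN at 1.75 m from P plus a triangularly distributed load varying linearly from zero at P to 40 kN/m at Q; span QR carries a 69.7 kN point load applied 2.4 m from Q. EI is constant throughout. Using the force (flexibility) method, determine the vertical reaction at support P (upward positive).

R_P = 52.77 kN

Insert a hinge at Q; M_Q is the redundant, and each span becomes simply supported.
Discontinuity in slope at Q on the released structure — sum the simple-span end rotations:
  span PQ: point load 93 at a = 1.75: Pab(L + a)/(6LEI) = 71.2/EI
  span PQ: triangular load, peak 40: w₀L³/(45EI) = 38.11/EI
  span QR: point load 69.7 at a = 2.4: Pab(L + b)/(6LEI) = 20.07/EI
  relative rotation θ_0 = (109.3 + 20.07)/EI = 129.4/EI
A unit hogging moment at Q produces rotation L₁/(3EI) + L₂/(3EI) = 2.167/EI.
Compatibility: M_Q·(L₁+L₂)/(3EI) = θ_0, giving M_Q = 59.72 kN·m (hogging).
Span PQ, ΣM about P with M_Q applied at Q: R_Q^{PQ}·3.5 = 326.1 + 59.72, so R_Q^{PQ} = 110.2 kN and R_P = 163 − 110.2 = 52.77 kN.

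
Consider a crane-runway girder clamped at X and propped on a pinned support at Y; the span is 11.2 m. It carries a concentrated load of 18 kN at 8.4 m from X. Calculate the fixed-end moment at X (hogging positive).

Take the reaction at Y as the redundant and release it; the primary structure is a cantilever fixed at X.
Free-end deflection of the primary structure under the applied loading (downward +):
  point load 18 at a = 8.4: Pa²(3L − a)/(6EI) = 5334/EI
Tip deflection under a unit load at Y: L³/(3EI) = 468.3/EI.
The prop prevents deflection at Y: R_Y = δ_0/δ_{YY} = 5334/468.3 = 11.39 kN.
Moment equilibrium about X: M_X = Σ(load moments about X) − R_Y·L = 151.2 − 11.39×11.2 = 23.62 kN·m.

M_X = 23.62 kN·m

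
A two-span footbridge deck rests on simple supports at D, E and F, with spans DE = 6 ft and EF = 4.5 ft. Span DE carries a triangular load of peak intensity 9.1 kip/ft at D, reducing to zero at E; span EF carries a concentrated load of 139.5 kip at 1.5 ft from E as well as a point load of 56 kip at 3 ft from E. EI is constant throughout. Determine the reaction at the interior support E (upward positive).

R_E = 150.6 kip

Release continuity at E by inserting a hinge; the redundant is the internal moment M_E. The primary structure is two simply-supported spans DE and EF.
Rotations at E on the released spans (each span's end-slope, ×1/EI):
  span DE: triangular load, peak 9.1: 7w₀L³/(360EI) = 38.22/EI
  span EF: point load 139.5 at a = 1.5: Pab(L + b)/(6LEI) = 174.4/EI
  span EF: point load 56 at a = 3: Pab(L + b)/(6LEI) = 56/EI
  relative rotation θ_0 = (38.22 + 230.4)/EI = 268.6/EI
A unit hogging moment at E produces rotation L₁/(3EI) + L₂/(3EI) = 3.5/EI.
Slope continuity at E: θ_0 = M_E·3.5/EI, so M_E = 268.6/3.5 = 76.74 kip·ft (hogging).
Span DE, ΣM about D with M_E applied at E: R_E^{DE}·6 = 54.6 + 76.74, so R_E^{DE} = 21.89 kip and R_D = 27.3 − 21.89 = 5.41 kip.
Span EF, ΣM about F: R_E^{EF}·4.5 = 502.5 + 76.74, so R_E^{EF} = 128.7 kip and R_F = 195.5 − 128.7 = 66.78 kip.
R_E = 21.89 + 128.7 = 150.6 kip.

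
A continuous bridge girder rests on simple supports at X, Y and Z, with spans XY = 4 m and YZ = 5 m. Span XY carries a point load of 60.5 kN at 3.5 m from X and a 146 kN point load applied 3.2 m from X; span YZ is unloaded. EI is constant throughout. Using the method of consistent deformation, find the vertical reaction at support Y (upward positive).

R_Y = 191.5 kN

Take M_Y as the redundant. Released structure: two simple spans XY and YZ with a hinge at Y.
Rotations at Y on the released spans (each span's end-slope, ×1/EI):
  span XY: point load 60.5 at a = 3.5: Pab(L + a)/(6LEI) = 33.09/EI
  span XY: point load 146 at a = 3.2: Pab(L + a)/(6LEI) = 112.1/EI
  relative rotation θ_0 = (145.2 + 0)/EI = 145.2/EI
A unit hogging moment at Y produces rotation L₁/(3EI) + L₂/(3EI) = 3/EI.
Compatibility: M_Y·(L₁+L₂)/(3EI) = θ_0, giving M_Y = 48.4 kN·m (hogging).
Span XY, ΣM about X with M_Y applied at Y: R_Y^{XY}·4 = 679 + 48.4, so R_Y^{XY} = 181.8 kN and R_X = 206.5 − 181.8 = 24.66 kN.
Span YZ, ΣM about Z: R_Y^{YZ}·5 = 0 + 48.4, so R_Y^{YZ} = 9.681 kN and R_Z = 0 − 9.681 = -9.681 kN.
R_Y = 181.8 + 9.681 = 191.5 kN.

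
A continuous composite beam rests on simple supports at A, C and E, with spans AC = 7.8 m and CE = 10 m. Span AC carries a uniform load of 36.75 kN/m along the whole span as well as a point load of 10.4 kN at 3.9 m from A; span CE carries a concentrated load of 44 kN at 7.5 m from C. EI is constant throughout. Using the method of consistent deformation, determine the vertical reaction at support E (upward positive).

Release continuity at C by inserting a hinge; the redundant is the internal moment M_C. The primary structure is two simply-supported spans AC and CE.
Rotations at C on the released spans (each span's end-slope, ×1/EI):
  span AC: UDL 36.75: wL³/(24EI) = 726.7/EI
  span AC: point load 10.4 at a = 3.9: Pab(L + a)/(6LEI) = 39.55/EI
  span CE: point load 44 at a = 7.5: Pab(L + b)/(6LEI) = 171.9/EI
  relative rotation θ_0 = (766.2 + 171.9)/EI = 938.1/EI
A unit hogging moment at C produces rotation L₁/(3EI) + L₂/(3EI) = 5.933/EI.
Slope continuity at C: θ_0 = M_C·5.933/EI, so M_C = 938.1/5.933 = 158.1 kN·m (hogging).
Span CE, ΣM about E: R_C^{CE}·10 = 110 + 158.1, so R_C^{CE} = 26.81 kN and R_E = 44 − 26.81 = 17.19 kN.

R_E = 17.19 kN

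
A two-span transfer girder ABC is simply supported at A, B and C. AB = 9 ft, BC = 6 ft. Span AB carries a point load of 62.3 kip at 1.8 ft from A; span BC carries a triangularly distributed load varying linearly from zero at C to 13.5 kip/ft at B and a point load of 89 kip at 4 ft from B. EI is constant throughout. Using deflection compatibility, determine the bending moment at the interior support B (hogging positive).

Release continuity at B by inserting a hinge; the redundant is the internal moment M_B. The primary structure is two simply-supported spans AB and BC.
Rotations at B on the released spans (each span's end-slope, ×1/EI):
  span AB: point load 62.3 at a = 1.8: Pab(L + a)/(6LEI) = 161.5/EI
  span BC: triangular load, peak 13.5: w₀L³/(45EI) = 64.8/EI
  span BC: point load 89 at a = 4: Pab(L + b)/(6LEI) = 158.2/EI
  relative rotation θ_0 = (161.5 + 223)/EI = 384.5/EI
A unit hogging moment at B produces rotation L₁/(3EI) + L₂/(3EI) = 5/EI.
Compatibility: M_B·(L₁+L₂)/(3EI) = θ_0, giving M_B = 76.9 kip·ft (hogging).

M_B = 76.9 kip·ft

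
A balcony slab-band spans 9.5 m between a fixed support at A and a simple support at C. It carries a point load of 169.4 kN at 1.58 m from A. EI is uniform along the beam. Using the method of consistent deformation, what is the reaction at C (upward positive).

R_C = 6.639 kN

Release the roller at C. Primary structure: cantilever fixed at A.
Downward deflection at the released point C due to the loads:
  point load 169.4 at a = 1.58: Pa²(3L − a)/(6EI) = 1897/EI
Tip deflection under a unit load at C: L³/(3EI) = 285.8/EI.
Compatibility at C: δ_0 − R_C·δ_{CC} = 0, so R_C = 1897/285.8 = 6.639 kN.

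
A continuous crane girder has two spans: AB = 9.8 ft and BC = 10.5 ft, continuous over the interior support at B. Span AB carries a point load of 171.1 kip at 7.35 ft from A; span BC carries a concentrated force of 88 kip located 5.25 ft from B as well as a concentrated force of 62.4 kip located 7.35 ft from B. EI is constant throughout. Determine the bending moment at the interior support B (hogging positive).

Take M_B as the redundant. Released structure: two simple spans AB and BC with a hinge at B.
Discontinuity in slope at B on the released structure — sum the simple-span end rotations:
  span AB: point load 171.1 at a = 7.35: Pab(L + a)/(6LEI) = 898.6/EI
  span BC: point load 88 at a = 5.25: Pab(L + b)/(6LEI) = 606.4/EI
  span BC: point load 62.4 at a = 7.35: Pab(L + b)/(6LEI) = 313/EI
  relative rotation θ_0 = (898.6 + 919.4)/EI = 1818/EI
A unit hogging moment at B produces rotation L₁/(3EI) + L₂/(3EI) = 6.767/EI.
Slope continuity at B: θ_0 = M_B·6.767/EI, so M_B = 1818/6.767 = 268.7 kip·ft (hogging).

M_B = 268.7 kip·ft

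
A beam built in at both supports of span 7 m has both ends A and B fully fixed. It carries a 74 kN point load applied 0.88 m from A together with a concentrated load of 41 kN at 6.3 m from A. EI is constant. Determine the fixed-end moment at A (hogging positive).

Take the two fixed-end moments M_A, M_B as redundants; the released structure is the simple span AB.
End rotations of the released simple span under the applied load (×1/EI):
  at A: point load 74 at a = 0.88: Pab(L + b)/(6LEI) = 124.5/EI
  at B: point load 74 at a = 0.88: Pab(L + a)/(6LEI) = 74.77/EI
  at A: point load 41 at a = 6.3: Pab(L + b)/(6LEI) = 33.15/EI
  at B: point load 41 at a = 6.3: Pab(L + a)/(6LEI) = 57.26/EI
  θ_A0 = 157.6/EI,  θ_B0 = 132/EI
Flexibility coefficients: a unit moment at one end gives L/(3EI) there and L/(6EI) at the far end, so f₁₁ = f₂₂ = 2.333/EI and f₁₂ = f₂₁ = 1.167/EI.
Compatibility — zero rotation at each built-in end:
  2.333 M_A + 1.167 M_B = 157.6
  1.167 M_A + 2.333 M_B = 132
Solving the pair gives M_A = 52.36 kN·m and M_B = 30.4 kN·m (hogging).

M_A = 52.36 kN·m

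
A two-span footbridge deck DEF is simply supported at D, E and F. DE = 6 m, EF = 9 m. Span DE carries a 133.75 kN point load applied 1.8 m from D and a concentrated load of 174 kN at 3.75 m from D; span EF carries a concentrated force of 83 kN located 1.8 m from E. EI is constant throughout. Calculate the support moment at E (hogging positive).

M_E = 187.9 kN·m

Take M_E as the redundant. Released structure: two simple spans DE and EF with a hinge at E.
Discontinuity in slope at E on the released structure — sum the simple-span end rotations:
  span DE: point load 133.75 at a = 1.8: Pab(L + a)/(6LEI) = 219.1/EI
  span DE: point load 174 at a = 3.75: Pab(L + a)/(6LEI) = 397.6/EI
  span EF: point load 83 at a = 1.8: Pab(L + b)/(6LEI) = 322.7/EI
  relative rotation θ_0 = (616.7 + 322.7)/EI = 939.4/EI
A unit hogging moment at E produces rotation L₁/(3EI) + L₂/(3EI) = 5/EI.
Slope continuity at E: θ_0 = M_E·5/EI, so M_E = 939.4/5 = 187.9 kN·m (hogging).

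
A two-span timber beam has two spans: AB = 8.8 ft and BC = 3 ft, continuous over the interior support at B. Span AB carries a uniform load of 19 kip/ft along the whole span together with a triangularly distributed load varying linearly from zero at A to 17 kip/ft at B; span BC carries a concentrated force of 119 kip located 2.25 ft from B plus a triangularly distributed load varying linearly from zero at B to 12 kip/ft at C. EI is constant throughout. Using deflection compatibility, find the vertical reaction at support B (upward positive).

R_B = 265.2 kip

Release continuity at B by inserting a hinge; the redundant is the internal moment M_B. The primary structure is two simply-supported spans AB and BC.
Rotations at B on the released spans (each span's end-slope, ×1/EI):
  span AB: UDL 19: wL³/(24EI) = 539.5/EI
  span AB: triangular load, peak 17: w₀L³/(45EI) = 257.4/EI
  span BC: point load 119 at a = 2.25: Pab(L + b)/(6LEI) = 41.84/EI
  span BC: triangular load, peak 12: 7w₀L³/(360EI) = 6.3/EI
  relative rotation θ_0 = (796.9 + 48.14)/EI = 845.1/EI
A unit hogging moment at B produces rotation L₁/(3EI) + L₂/(3EI) = 3.933/EI.
Slope continuity at B: θ_0 = M_B·3.933/EI, so M_B = 845.1/3.933 = 214.9 kip·ft (hogging).
Span AB, ΣM about A with M_B applied at B: R_B^{AB}·8.8 = 1175 + 214.9, so R_B^{AB} = 157.9 kip and R_A = 242 − 157.9 = 84.12 kip.
Span BC, ΣM about C: R_B^{BC}·3 = 107.2 + 214.9, so R_B^{BC} = 107.4 kip and R_C = 137 − 107.4 = 29.63 kip.
R_B = 157.9 + 107.4 = 265.2 kip.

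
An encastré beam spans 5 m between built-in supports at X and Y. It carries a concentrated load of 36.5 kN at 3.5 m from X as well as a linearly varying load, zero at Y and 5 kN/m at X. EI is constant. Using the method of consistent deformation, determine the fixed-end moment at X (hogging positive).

M_X = 17.75 kN·m

Take the two fixed-end moments M_X, M_Y as redundants; the released structure is the simple span XY.
End rotations of the released simple span under the applied load (×1/EI):
  at X: point load 36.5 at a = 3.5: Pab(L + b)/(6LEI) = 41.52/EI
  at Y: point load 36.5 at a = 3.5: Pab(L + a)/(6LEI) = 54.29/EI
  at X: triangular load, peak 5: w₀L³/(45EI) = 13.89/EI
  at Y: triangular load, peak 5: 7w₀L³/(360EI) = 12.15/EI
  θ_X0 = 55.41/EI,  θ_Y0 = 66.45/EI
Flexibility coefficients: a unit moment at one end gives L/(3EI) there and L/(6EI) at the far end, so f₁₁ = f₂₂ = 1.667/EI and f₁₂ = f₂₁ = 0.8333/EI.
Compatibility — zero rotation at each built-in end:
  1.667 M_X + 0.8333 M_Y = 55.41
  0.8333 M_X + 1.667 M_Y = 66.45
Solving the pair gives M_X = 17.75 kN·m and M_Y = 30.99 kN·m (hogging).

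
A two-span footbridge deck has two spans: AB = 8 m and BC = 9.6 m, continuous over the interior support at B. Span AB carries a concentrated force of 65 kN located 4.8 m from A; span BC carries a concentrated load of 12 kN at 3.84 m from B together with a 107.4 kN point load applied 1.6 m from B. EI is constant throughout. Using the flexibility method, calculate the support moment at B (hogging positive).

Release continuity at B by inserting a hinge; the redundant is the internal moment M_B. The primary structure is two simply-supported spans AB and BC.
End slopes at the hinge B, treating each span as simply supported:
  span AB: point load 65 at a = 4.8: Pab(L + a)/(6LEI) = 266.2/EI
  span BC: point load 12 at a = 3.84: Pab(L + b)/(6LEI) = 70.78/EI
  span BC: point load 107.4 at a = 1.6: Pab(L + b)/(6LEI) = 420.1/EI
  relative rotation θ_0 = (266.2 + 490.8)/EI = 757.1/EI
A unit hogging moment at B produces rotation L₁/(3EI) + L₂/(3EI) = 5.867/EI.
Slope continuity at B: θ_0 = M_B·5.867/EI, so M_B = 757.1/5.867 = 129 kN·m (hogging).

M_B = 129 kN·m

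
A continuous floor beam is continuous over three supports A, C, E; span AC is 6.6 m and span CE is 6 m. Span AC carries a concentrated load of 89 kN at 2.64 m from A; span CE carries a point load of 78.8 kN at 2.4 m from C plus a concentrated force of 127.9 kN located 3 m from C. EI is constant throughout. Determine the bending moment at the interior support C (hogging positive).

Release continuity at C by inserting a hinge; the redundant is the internal moment M_C. The primary structure is two simply-supported spans AC and CE.
Discontinuity in slope at C on the released structure — sum the simple-span end rotations:
  span AC: point load 89 at a = 2.64: Pab(L + a)/(6LEI) = 217.1/EI
  span CE: point load 78.8 at a = 2.4: Pab(L + b)/(6LEI) = 181.6/EI
  span CE: point load 127.9 at a = 3: Pab(L + b)/(6LEI) = 287.8/EI
  relative rotation θ_0 = (217.1 + 469.3)/EI = 686.4/EI
A unit hogging moment at C produces rotation L₁/(3EI) + L₂/(3EI) = 4.2/EI.
Compatibility: M_C·(L₁+L₂)/(3EI) = θ_0, giving M_C = 163.4 kN·m (hogging).

M_C = 163.4 kN·m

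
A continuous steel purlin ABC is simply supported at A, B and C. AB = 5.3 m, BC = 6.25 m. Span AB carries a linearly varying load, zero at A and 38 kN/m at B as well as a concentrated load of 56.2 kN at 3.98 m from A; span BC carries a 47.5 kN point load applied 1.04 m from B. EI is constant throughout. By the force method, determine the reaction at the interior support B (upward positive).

R_B = 175.2 kN

Release continuity at B by inserting a hinge; the redundant is the internal moment M_B. The primary structure is two simply-supported spans AB and BC.
Discontinuity in slope at B on the released structure — sum the simple-span end rotations:
  span AB: triangular load, peak 38: w₀L³/(45EI) = 125.7/EI
  span AB: point load 56.2 at a = 3.98: Pab(L + a)/(6LEI) = 86.16/EI
  span BC: point load 47.5 at a = 1.04: Pab(L + b)/(6LEI) = 78.65/EI
  relative rotation θ_0 = (211.9 + 78.65)/EI = 290.5/EI
A unit hogging moment at B produces rotation L₁/(3EI) + L₂/(3EI) = 3.85/EI.
Slope continuity at B: θ_0 = M_B·3.85/EI, so M_B = 290.5/3.85 = 75.46 kN·m (hogging).
Span AB, ΣM about A with M_B applied at B: R_B^{AB}·5.3 = 579.5 + 75.46, so R_B^{AB} = 123.6 kN and R_A = 156.9 − 123.6 = 33.33 kN.
Span BC, ΣM about C: R_B^{BC}·6.25 = 247.5 + 75.46, so R_B^{BC} = 51.67 kN and R_C = 47.5 − 51.67 = -4.17 kN.
R_B = 123.6 + 51.67 = 175.2 kN.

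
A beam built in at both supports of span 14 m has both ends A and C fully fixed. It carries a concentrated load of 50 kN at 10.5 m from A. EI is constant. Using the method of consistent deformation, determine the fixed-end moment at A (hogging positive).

Release both end moments; the primary structure is a simply-supported span AC with redundants M_A and M_C.
On the primary (simply-supported) span, the end slopes from the loading are:
  at A: point load 50 at a = 10.5: Pab(L + b)/(6LEI) = 382.8/EI
  at C: point load 50 at a = 10.5: Pab(L + a)/(6LEI) = 535.9/EI
  θ_A0 = 382.8/EI,  θ_C0 = 535.9/EI
Flexibility coefficients: a unit moment at one end gives L/(3EI) there and L/(6EI) at the far end, so f₁₁ = f₂₂ = 4.667/EI and f₁₂ = f₂₁ = 2.333/EI.
Compatibility — zero rotation at each built-in end:
  4.667 M_A + 2.333 M_C = 382.8
  2.333 M_A + 4.667 M_C = 535.9
Solving the pair gives M_A = 32.81 kN·m and M_C = 98.44 kN·m (hogging).

M_A = 32.81 kN·m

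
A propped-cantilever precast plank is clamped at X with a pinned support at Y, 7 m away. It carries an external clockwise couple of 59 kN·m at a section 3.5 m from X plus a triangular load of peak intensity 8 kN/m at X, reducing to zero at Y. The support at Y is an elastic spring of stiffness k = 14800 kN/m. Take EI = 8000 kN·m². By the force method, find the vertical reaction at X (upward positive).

R_X = 12.99 kN

Remove the prop at Y; the released (primary) structure is a cantilever built in at X.
Deflection at Y on the released cantilever, summing each load's contribution:
  clockwise couple 59 at a = 3.5: M₀a(2L − a)/(2EI) = 1084/EI
  triangular load, peak 8 at the fixed end: w₀L⁴/(30EI) = 640.3/EI
  δ_0 = 1724/EI
Tip deflection under a unit load at Y: L³/(3EI) = 114.3/EI.
With EI = 8000 kN·m²: δ_0 = 0.21555 m and δ_{YY} = 0.014292 m/kN.
Compatibility — the spring shortens by R_Y/k under the reaction it provides: δ_0 − R_Y·δ_{YY} = R_Y/k. With 1/k = 0.000068 m/kN, R_Y = δ_0 / (δ_{YY} + 1/k) = 0.21555 / (0.014292 + 0.000068) = 15.01 kN.
Vertical equilibrium: R_X = ΣP − R_Y = 28 − 15.01 = 12.99 kN.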